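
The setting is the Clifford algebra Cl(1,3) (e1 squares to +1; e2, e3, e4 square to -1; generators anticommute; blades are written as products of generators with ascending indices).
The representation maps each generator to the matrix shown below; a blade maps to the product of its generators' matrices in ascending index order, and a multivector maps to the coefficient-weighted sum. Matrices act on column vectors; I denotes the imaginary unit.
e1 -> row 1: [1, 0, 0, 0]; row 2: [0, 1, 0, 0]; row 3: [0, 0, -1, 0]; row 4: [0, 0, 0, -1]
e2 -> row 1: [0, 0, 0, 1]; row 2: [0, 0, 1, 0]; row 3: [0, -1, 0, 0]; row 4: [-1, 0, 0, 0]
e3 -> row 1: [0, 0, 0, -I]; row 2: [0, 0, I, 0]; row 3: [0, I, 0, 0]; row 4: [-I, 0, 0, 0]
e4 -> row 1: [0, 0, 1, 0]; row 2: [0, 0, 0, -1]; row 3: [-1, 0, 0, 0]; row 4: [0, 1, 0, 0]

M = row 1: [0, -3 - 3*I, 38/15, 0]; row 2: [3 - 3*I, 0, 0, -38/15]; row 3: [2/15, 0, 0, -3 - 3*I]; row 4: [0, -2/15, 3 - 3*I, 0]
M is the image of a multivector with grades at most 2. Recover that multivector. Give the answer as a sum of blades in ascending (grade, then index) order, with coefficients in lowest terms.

Method: the blade images are trace-orthogonal — tr(rho(e_A) rho(e_B)^-1) = 4 if A = B and 0 otherwise — and rho(e_A)^-1 = (e_A)^2 * rho(e_A) with (e_A)^2 = +1 or -1, so the coefficient of e_A in the preimage is (e_A)^2 * tr(M rho(e_A))/4.
Nonzero projections over blades of grade <= 2: e4: (e4)^2 = -1, tr(M rho(e4)) = -24/5, coefficient 6/5; e1 e4: (e1 e4)^2 = +1, tr(M rho(e1 e4)) = 16/3, coefficient 4/3; e2 e4: (e2 e4)^2 = -1, tr(M rho(e2 e4)) = 12, coefficient -3; e3 e4: (e3 e4)^2 = -1, tr(M rho(e3 e4)) = -12, coefficient 3. Every other blade of grade <= 2 projects to 0.
Answer: 6/5*e4 + 4/3*e1 e4 - 3*e2 e4 + 3*e3 e4


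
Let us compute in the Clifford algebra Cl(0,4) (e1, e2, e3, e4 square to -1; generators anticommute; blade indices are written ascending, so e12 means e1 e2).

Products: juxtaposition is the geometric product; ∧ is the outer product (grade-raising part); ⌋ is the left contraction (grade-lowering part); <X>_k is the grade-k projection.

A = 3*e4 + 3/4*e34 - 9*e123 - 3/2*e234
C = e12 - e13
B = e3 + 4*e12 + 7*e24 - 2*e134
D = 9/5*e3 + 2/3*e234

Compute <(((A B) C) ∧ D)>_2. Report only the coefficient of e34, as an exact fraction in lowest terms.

step 1: 3/2*e1 + 21*e2 + 51/2*e3 + 3/4*e4 + 12*e12 + 6*e13 - 21/4*e23 + 33/2*e24 - 3*e34 + 12*e124 - 69*e134 + 3*e1234
step 2: -6 - 9/2*e1 - 3/2*e2 + 3/2*e3 - 81*e4 - 21/4*e12 - 21/4*e13 + 39/2*e14 - 18*e23 - 3*e24 - 3*e34 + 93/2*e123 + 3/4*e124 - 3/4*e134 + 57*e234 + 27/2*e1234
step 3: -54/5*e3 - 81/10*e13 - 27/10*e23 + 729/5*e34 - 189/20*e123 - 351/10*e134 + 7/5*e234 - 87/20*e1234
step 4: -81/10*e13 - 27/10*e23 + 729/5*e34
Answer: 729/5


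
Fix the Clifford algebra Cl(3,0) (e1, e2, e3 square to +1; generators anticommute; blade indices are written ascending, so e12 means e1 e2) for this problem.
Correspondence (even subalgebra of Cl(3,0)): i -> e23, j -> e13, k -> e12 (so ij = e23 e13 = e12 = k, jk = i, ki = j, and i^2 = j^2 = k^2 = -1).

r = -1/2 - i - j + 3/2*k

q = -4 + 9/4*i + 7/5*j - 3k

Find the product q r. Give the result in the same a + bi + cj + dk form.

In blades: q = -4 - 3*e12 + 7/5*e13 + 9/4*e23, r = -1/2 + 3/2*e12 - e13 - e23.
Distribute q over r term by term (generator squares from the signature, products reordered to ascending indices): (-4)*r = 2 - 6*e12 + 4*e13 + 4*e23; (-3*e12)*r = 9/2 + 3/2*e12 + 3*e13 - 3*e23; (7/5*e13)*r = 7/5 + 7/5*e12 - 7/10*e13 + 21/10*e23; (9/4*e23)*r = 9/4 - 9/4*e12 - 27/8*e13 - 9/8*e23.
Sum: 203/20 - 107/20*e12 + 117/40*e13 + 79/40*e23; translating back through the correspondence:
Answer: 203/20 + 79/40*i + 117/40*j - 107/20*k


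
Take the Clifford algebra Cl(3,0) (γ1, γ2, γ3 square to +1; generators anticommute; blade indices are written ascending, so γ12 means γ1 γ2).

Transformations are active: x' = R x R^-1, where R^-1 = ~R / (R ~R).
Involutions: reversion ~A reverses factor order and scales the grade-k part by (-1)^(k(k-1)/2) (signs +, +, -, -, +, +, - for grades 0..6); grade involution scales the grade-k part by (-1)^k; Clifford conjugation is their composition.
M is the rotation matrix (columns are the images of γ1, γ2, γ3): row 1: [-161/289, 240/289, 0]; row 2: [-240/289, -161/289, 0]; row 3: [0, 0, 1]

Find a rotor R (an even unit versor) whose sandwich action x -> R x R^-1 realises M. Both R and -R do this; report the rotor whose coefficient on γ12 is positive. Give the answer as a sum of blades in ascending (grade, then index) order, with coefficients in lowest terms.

Method: write R = a + b12*γ12 + b13*γ13 + b23*γ23 with a^2 + b12^2 + b13^2 + b23^2 = 1 (so R^-1 = ~R). Expanding the columns R e_j ~R gives tr M = 4a^2 - 1 and, from the antisymmetric part, M21 - M12 = -4a*b12, M13 - M31 = 4a*b13, M32 - M23 = -4a*b23.
Here tr M = -33/289, so a^2 = (1 + tr M)/4 = 64/289 and a = ±8/17. Taking a = 8/17: M21 - M12 = -480/289, M13 - M31 = 0, M32 - M23 = 0, giving b12 = 15/17, b13 = 0, b23 = 0, i.e. R = 8/17 + 15/17*γ12.
Its γ12 coefficient is already positive.
Answer: 8/17 + 15/17*γ12. Uniqueness: Spin(3) -> SO(3) maps R and -R to the same rotation of trace -33/289; fixing the sign of the γ12 coefficient removes the ambiguity.


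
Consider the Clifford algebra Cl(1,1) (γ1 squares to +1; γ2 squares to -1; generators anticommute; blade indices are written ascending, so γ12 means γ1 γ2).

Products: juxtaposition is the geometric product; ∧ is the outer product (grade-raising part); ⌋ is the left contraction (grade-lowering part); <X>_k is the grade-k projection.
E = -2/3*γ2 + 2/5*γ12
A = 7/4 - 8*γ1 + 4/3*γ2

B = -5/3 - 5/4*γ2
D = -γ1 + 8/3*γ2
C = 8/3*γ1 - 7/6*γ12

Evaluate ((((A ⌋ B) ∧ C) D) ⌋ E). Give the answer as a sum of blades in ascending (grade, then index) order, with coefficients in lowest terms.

step 1: -5/4 - 35/16*γ2
step 2: -10/3*γ1 + 175/24*γ12
step 3: 10/3 - 175/9*γ1 + 175/24*γ2 - 80/9*γ12
step 4: 47/36 + 35/12*γ1 - 10*γ2 + 4/3*γ12
Answer: 47/36 + 35/12*γ1 - 10*γ2 + 4/3*γ12


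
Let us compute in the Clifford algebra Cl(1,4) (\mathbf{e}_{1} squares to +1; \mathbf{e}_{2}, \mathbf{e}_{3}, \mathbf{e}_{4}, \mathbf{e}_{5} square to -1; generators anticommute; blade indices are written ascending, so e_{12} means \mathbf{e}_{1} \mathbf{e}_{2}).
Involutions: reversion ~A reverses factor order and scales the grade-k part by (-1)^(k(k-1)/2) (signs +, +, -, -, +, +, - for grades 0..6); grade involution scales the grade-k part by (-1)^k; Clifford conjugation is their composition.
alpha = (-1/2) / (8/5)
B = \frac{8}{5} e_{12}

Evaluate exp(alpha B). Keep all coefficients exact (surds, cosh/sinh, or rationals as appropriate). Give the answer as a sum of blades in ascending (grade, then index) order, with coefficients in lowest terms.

B^2 = (\frac{8}{5})^2*(e_{12})^2 = \frac{64}{25}*(+1) = \frac{64}{25} (a basis 2-blade squares to minus the product of its generators' squares).
B^2 = \frac{64}{25} — since the square is positive, the closed form is hyperbolic: l = \frac{8}{5}, alpha*l = - \frac{1}{2}, so exp(alpha B) = cosh(- \frac{1}{2}) + (sinh(- \frac{1}{2})/(\frac{8}{5}))*B = \cosh{\left(\frac{1}{2} \right)} + (- \frac{5 \sinh{\left(\frac{1}{2} \right)}}{8})*B.
Answer: \cosh{\left(\frac{1}{2} \right)} - \sinh{\left(\frac{1}{2} \right)} e_{12}


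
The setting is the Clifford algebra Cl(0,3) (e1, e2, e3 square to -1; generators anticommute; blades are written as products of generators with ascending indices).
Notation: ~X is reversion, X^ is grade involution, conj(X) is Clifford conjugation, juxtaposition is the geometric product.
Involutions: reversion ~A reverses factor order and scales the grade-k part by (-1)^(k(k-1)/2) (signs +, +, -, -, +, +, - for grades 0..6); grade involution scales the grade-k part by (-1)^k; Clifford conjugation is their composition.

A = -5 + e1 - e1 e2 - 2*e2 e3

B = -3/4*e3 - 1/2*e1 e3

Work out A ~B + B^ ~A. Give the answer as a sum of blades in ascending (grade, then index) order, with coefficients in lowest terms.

first term: -3/2*e2 + 13/4*e3 + e1 e2 - 13/4*e1 e3 - 1/2*e2 e3 + 3/4*e1 e2 e3
second term: 3/2*e2 - 17/4*e3 - e1 e2 + 7/4*e1 e3 + 1/2*e2 e3 + 3/4*e1 e2 e3
Answer: -e3 - 3/2*e1 e3 + 3/2*e1 e2 e3


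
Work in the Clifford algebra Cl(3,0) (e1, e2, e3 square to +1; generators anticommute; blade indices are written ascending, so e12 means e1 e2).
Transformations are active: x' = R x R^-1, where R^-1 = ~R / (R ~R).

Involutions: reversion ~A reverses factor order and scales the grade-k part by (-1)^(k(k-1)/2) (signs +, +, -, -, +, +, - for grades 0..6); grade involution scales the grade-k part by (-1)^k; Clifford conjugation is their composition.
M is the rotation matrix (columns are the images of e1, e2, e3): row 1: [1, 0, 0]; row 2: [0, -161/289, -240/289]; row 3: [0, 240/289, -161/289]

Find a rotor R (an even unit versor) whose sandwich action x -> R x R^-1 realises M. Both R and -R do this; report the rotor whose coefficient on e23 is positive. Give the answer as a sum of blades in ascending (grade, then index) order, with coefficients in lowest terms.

Method: write R = a + b12*e12 + b13*e13 + b23*e23 with a^2 + b12^2 + b13^2 + b23^2 = 1 (so R^-1 = ~R). Expanding the columns R e_j ~R gives tr M = 4a^2 - 1 and, from the antisymmetric part, M21 - M12 = -4a*b12, M13 - M31 = 4a*b13, M32 - M23 = -4a*b23.
Here tr M = -33/289, so a^2 = (1 + tr M)/4 = 64/289 and a = ±8/17. Taking a = 8/17: M21 - M12 = 0, M13 - M31 = 0, M32 - M23 = 480/289, giving b12 = 0, b13 = 0, b23 = -15/17, i.e. R = 8/17 - 15/17*e23.
Its e23 coefficient is negative, so report the other preimage -R.
Answer: -8/17 + 15/17*e23. Uniqueness: Spin(3) -> SO(3) maps R and -R to the same rotation of trace -33/289; fixing the sign of the e23 coefficient removes the ambiguity.


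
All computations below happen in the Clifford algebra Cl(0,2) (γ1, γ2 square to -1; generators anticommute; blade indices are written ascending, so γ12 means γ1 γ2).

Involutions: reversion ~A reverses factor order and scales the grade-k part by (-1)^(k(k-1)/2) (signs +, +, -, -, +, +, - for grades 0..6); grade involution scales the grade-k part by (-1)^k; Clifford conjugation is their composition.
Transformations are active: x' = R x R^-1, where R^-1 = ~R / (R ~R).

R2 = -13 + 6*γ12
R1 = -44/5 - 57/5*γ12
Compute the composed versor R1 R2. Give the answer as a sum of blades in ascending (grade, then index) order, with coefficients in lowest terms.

Distribute over the terms of R1 (each basis-blade product reordered to ascending indices, repeated generators contracted through their squares):
(-44/5) R2 = 572/5 - 264/5*γ12
(-57/5*γ12) R2 = 342/5 + 741/5*γ12
Summing the partial products and collecting blades:
Answer: 914/5 + 477/5*γ12


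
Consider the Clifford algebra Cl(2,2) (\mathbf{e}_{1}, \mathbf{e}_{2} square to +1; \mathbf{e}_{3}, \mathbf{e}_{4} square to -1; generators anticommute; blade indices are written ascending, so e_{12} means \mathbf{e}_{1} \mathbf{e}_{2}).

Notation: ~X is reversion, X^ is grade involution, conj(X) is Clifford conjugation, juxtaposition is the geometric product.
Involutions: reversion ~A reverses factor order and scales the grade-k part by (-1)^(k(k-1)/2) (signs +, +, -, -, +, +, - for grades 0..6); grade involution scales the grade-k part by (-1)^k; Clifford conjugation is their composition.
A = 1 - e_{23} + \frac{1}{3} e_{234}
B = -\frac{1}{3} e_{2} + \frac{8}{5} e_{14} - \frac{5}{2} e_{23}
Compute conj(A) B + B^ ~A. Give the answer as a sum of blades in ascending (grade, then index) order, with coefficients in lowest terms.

first term: -\frac{5}{2} - \frac{1}{3} e_{2} + \frac{1}{3} e_{3} - \frac{5}{6} e_{4} + \frac{8}{5} e_{14} - \frac{5}{2} e_{23} - \frac{1}{9} e_{34} + \frac{8}{15} e_{123} + \frac{8}{5} e_{1234}
second term: -\frac{5}{2} + \frac{1}{3} e_{2} + \frac{1}{3} e_{3} + \frac{5}{6} e_{4} + \frac{8}{5} e_{14} - \frac{5}{2} e_{23} - \frac{1}{9} e_{34} + \frac{8}{15} e_{123} + \frac{8}{5} e_{1234}
Answer: -5 + \frac{2}{3} e_{3} + \frac{16}{5} e_{14} - 5 e_{23} - \frac{2}{9} e_{34} + \frac{16}{15} e_{123} + \frac{16}{5} e_{1234}


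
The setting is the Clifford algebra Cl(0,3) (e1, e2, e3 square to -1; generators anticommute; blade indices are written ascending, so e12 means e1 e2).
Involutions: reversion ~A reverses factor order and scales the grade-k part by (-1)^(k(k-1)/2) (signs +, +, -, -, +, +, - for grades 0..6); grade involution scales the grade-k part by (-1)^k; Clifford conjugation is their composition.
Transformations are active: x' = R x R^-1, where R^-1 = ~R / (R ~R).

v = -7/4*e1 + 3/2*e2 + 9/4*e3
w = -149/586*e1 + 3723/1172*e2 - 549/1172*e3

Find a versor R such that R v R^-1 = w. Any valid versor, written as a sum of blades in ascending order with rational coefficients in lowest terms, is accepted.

Equal squares first: v^2 = w^2 = -83/8. Then v + w = -2349/1172*e1 + 5481/1172*e2 + 522/293*e3 is a versor taking v to w, provided it is invertible.
Answer: -2349/1172*e1 + 5481/1172*e2 + 522/293*e3


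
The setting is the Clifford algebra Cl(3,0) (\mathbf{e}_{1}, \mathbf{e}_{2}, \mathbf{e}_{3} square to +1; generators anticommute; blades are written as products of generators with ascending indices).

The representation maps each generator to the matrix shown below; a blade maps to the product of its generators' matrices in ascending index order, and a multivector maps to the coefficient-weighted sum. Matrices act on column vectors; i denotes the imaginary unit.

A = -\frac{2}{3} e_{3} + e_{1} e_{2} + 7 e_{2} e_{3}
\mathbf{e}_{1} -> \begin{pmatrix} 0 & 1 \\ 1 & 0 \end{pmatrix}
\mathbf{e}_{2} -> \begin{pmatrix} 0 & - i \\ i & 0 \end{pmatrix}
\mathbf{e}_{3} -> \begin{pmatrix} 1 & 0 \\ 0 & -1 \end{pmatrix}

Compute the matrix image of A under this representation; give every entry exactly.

Bivector images (products of the table entries): rho(e_{1} e_{2}) = rho(\mathbf{e}_{1})rho(\mathbf{e}_{2}) = \begin{pmatrix} i & 0 \\ 0 & - i \end{pmatrix}; rho(e_{2} e_{3}) = rho(\mathbf{e}_{2})rho(\mathbf{e}_{3}) = \begin{pmatrix} 0 & i \\ i & 0 \end{pmatrix}.
M = (-\frac{2}{3})*rho(e_{3}) + (1)*rho(e_{1} e_{2}) + (7)*rho(e_{2} e_{3}), summed entrywise:
Answer: \begin{pmatrix} - \frac{2}{3} + i & 7 i \\ 7 i & \frac{2}{3} - i \end{pmatrix}


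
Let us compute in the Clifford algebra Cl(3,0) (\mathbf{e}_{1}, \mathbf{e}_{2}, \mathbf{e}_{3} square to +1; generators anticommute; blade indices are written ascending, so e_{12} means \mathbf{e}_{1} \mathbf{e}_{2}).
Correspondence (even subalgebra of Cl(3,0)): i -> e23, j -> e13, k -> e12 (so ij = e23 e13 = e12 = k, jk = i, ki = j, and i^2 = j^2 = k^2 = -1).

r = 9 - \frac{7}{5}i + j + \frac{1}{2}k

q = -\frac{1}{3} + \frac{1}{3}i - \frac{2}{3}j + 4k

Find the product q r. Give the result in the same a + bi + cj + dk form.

In blades: q = -\frac{1}{3} + 4 e_{12} - \frac{2}{3} e_{13} + \frac{1}{3} e_{23}, r = 9 + \frac{1}{2} e_{12} + e_{13} - \frac{7}{5} e_{23}.
Distribute q over r term by term (generator squares from the signature, products reordered to ascending indices): (-\frac{1}{3})*r = -3 - \frac{1}{6} e_{12} - \frac{1}{3} e_{13} + \frac{7}{15} e_{23}; (4 e_{12})*r = -2 + 36 e_{12} - \frac{28}{5} e_{13} - 4 e_{23}; (-\frac{2}{3} e_{13})*r = \frac{2}{3} - \frac{14}{15} e_{12} - 6 e_{13} - \frac{1}{3} e_{23}; (\frac{1}{3} e_{23})*r = \frac{7}{15} + \frac{1}{3} e_{12} - \frac{1}{6} e_{13} + 3 e_{23}.
Sum: -\frac{58}{15} + \frac{1057}{30} e_{12} - \frac{121}{10} e_{13} - \frac{13}{15} e_{23}; translating back through the correspondence:
Answer: -\frac{58}{15} - \frac{13}{15}i - \frac{121}{10}j + \frac{1057}{30}k


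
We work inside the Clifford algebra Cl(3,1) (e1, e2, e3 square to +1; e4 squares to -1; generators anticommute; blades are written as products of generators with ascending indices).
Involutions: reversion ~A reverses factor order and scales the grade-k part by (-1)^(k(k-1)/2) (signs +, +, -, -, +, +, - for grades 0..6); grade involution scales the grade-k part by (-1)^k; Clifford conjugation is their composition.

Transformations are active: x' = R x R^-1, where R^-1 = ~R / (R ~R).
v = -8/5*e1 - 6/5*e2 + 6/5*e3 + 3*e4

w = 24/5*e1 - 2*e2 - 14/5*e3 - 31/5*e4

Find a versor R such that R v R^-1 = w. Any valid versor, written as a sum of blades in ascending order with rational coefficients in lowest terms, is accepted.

Equal squares first: v^2 = w^2 = -89/25. Then v + w = 16/5*e1 - 16/5*e2 - 8/5*e3 - 16/5*e4 is a versor taking v to w, provided it is invertible.
Answer: 16/5*e1 - 16/5*e2 - 8/5*e3 - 16/5*e4


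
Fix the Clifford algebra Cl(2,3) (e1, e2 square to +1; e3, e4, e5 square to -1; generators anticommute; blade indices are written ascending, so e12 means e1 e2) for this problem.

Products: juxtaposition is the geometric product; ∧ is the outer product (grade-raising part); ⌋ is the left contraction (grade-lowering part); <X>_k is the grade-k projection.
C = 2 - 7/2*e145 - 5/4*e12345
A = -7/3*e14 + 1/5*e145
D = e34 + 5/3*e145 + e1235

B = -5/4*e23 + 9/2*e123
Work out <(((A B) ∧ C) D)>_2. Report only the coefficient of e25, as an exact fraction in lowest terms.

step 1: 21/2*e234 + 35/12*e1234 + 9/10*e2345 - 1/4*e12345
step 2: 21*e234 + 35/6*e1234 + 9/5*e2345 - 1/2*e12345
step 3: -21*e2 + 1/2*e4 - 35/6*e12 - 9/5*e14 + 5/6*e23 - 9/5*e25 - 35/6*e45 - 3*e123 + 1/2*e125 - 21*e145 + 175/18*e235 + 35*e1235
step 4: -35/6*e12 - 9/5*e14 + 5/6*e23 - 9/5*e25 - 35/6*e45
Answer: -9/5


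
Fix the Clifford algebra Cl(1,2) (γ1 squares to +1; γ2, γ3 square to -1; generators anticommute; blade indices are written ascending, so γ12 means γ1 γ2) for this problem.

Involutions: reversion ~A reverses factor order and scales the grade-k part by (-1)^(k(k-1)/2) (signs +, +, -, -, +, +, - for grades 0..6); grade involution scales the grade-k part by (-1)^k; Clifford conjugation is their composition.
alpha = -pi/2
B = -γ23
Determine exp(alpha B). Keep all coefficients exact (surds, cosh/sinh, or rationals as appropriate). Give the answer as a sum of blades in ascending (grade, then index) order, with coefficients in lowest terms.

B^2 = (-1)^2*(γ23)^2 = 1*(-1) = -1 (a basis 2-blade squares to minus the product of its generators' squares).
B^2 = -1 — B^2 < 0, so the exponential closes trigonometrically: l = 1, alpha*l = -pi/2, so exp(alpha B) = cos(-pi/2) + (sin(-pi/2)/1)*B = 0 + (-1)*B.
Answer: γ23


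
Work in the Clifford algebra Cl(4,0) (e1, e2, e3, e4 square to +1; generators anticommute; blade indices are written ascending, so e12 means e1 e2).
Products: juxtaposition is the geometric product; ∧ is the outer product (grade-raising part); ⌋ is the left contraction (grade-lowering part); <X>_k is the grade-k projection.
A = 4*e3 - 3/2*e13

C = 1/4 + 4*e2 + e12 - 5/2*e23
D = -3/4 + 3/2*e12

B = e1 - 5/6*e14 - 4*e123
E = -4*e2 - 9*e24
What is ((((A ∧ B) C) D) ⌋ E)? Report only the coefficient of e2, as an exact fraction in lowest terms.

step 1: -4*e13 + 10/3*e134
step 2: -10*e12 - e13 - 4*e23 + 16*e123 + 25/3*e124 + 5/6*e134 + 10/3*e234 + 40/3*e1234
step 3: 15 - 24*e3 - 25/2*e4 + 15/2*e12 + 27/4*e13 + 3/2*e23 - 20*e34 - 12*e123 - 25/4*e124 - 45/8*e134 - 5/4*e234 - 10*e1234
step 4: -345/2*e2 - 135*e24
Answer: -345/2


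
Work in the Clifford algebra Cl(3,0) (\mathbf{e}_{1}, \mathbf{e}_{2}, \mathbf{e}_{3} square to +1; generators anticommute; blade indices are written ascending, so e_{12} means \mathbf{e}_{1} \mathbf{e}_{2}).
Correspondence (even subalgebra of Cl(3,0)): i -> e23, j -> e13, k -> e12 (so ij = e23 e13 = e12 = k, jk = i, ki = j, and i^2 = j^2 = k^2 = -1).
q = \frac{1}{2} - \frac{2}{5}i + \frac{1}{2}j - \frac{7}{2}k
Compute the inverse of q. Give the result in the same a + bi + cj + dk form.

In blades: q = \frac{1}{2} - \frac{7}{2} e_{12} + \frac{1}{2} e_{13} - \frac{2}{5} e_{23}.
With qbar = \frac{1}{2} + \frac{7}{2} e_{12} - \frac{1}{2} e_{13} + \frac{2}{5} e_{23} (scalar fixed, mapped units negated), q qbar = \frac{1291}{100} (the sum of squared coefficients), so q^-1 = qbar / (\frac{1291}{100}) = \frac{50}{1291} + \frac{350}{1291} e_{12} - \frac{50}{1291} e_{13} + \frac{40}{1291} e_{23}; translating back:
Answer: \frac{50}{1291} + \frac{40}{1291}i - \frac{50}{1291}j + \frac{350}{1291}k


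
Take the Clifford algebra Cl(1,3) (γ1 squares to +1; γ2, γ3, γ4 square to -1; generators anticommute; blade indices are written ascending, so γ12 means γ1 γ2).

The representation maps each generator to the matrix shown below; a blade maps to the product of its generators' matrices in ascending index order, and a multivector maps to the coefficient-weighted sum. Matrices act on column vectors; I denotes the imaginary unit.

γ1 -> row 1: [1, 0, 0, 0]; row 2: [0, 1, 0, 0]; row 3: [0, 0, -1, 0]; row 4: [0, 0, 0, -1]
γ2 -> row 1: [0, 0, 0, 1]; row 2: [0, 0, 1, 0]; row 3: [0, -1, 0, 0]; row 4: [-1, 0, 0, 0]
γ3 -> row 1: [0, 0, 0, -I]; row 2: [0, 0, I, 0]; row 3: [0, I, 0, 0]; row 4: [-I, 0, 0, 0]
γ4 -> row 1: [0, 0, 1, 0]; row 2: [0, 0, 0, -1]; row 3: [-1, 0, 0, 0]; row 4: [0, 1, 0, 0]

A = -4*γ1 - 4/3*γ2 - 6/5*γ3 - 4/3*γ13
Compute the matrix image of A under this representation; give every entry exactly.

Bivector images (products of the table entries): rho(γ13) = rho(γ1)rho(γ3) = row 1: [0, 0, 0, -I]; row 2: [0, 0, I, 0]; row 3: [0, -I, 0, 0]; row 4: [I, 0, 0, 0].
M = (-4)*rho(γ1) + (-4/3)*rho(γ2) + (-6/5)*rho(γ3) + (-4/3)*rho(γ13), summed entrywise:
Answer: row 1: [-4, 0, 0, -4/3 + 38*I/15]; row 2: [0, -4, -4/3 - 38*I/15, 0]; row 3: [0, 4/3 + 2*I/15, 4, 0]; row 4: [4/3 - 2*I/15, 0, 0, 4]


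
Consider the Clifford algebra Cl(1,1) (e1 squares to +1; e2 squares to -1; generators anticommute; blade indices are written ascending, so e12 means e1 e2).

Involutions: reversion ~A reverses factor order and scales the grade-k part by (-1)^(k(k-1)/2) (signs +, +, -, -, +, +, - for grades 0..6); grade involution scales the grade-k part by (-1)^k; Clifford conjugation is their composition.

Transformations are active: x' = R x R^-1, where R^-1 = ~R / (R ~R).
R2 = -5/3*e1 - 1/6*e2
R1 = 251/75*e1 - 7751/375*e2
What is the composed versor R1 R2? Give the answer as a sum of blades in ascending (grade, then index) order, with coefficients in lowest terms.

Distribute over the terms of R1 (each basis-blade product reordered to ascending indices, repeated generators contracted through their squares):
(251/75*e1) R2 = -251/45 - 251/450*e12
(-7751/375*e2) R2 = -7751/2250 - 7751/225*e12
Summing the partial products and collecting blades:
Answer: -6767/750 - 5251/150*e12


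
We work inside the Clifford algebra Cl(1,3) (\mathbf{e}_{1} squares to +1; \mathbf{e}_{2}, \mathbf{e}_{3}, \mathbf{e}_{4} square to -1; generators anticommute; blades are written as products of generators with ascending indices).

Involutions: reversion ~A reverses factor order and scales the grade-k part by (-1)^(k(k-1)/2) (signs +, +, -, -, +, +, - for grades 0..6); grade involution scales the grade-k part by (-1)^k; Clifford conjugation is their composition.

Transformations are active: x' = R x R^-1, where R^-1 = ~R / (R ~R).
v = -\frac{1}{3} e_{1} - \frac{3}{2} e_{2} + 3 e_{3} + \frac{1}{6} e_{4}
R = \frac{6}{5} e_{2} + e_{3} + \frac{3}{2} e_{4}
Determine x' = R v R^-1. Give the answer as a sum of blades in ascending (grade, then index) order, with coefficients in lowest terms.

~R = \frac{6}{5} e_{2} + e_{3} + \frac{3}{2} e_{4}, and R ~R = -\frac{469}{100}, so R^-1 = ~R / (-\frac{469}{100}).
R v = -\frac{29}{20} + \frac{2}{5} e_{1} e_{2} + \frac{1}{3} e_{1} e_{3} + \frac{1}{2} e_{1} e_{4} + \frac{51}{10} e_{2} e_{3} + \frac{49}{20} e_{2} e_{4} - \frac{13}{3} e_{3} e_{4}
Answer: \frac{1}{3} e_{1} + \frac{2103}{938} e_{2} - \frac{1117}{469} e_{3} + \frac{2141}{2814} e_{4}


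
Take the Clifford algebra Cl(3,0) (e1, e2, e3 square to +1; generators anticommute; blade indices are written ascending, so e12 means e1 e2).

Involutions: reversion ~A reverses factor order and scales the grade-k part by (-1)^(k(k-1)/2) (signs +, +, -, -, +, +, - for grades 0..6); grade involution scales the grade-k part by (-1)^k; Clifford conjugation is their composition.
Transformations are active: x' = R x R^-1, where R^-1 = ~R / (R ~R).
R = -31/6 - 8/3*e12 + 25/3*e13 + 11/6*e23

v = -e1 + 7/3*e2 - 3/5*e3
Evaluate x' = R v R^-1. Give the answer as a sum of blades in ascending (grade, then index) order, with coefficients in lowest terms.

~R = -31/6 + 8/3*e12 - 25/3*e13 - 11/6*e23, and R ~R = 1919/18, so R^-1 = ~R / (1919/18).
R v = -109/18*e1 - 712/45*e2 + 322/45*e3 - 1771/90*e123
Answer: 8733/9595*e1 + 21843/9595*e2 + 25643/28785*e3


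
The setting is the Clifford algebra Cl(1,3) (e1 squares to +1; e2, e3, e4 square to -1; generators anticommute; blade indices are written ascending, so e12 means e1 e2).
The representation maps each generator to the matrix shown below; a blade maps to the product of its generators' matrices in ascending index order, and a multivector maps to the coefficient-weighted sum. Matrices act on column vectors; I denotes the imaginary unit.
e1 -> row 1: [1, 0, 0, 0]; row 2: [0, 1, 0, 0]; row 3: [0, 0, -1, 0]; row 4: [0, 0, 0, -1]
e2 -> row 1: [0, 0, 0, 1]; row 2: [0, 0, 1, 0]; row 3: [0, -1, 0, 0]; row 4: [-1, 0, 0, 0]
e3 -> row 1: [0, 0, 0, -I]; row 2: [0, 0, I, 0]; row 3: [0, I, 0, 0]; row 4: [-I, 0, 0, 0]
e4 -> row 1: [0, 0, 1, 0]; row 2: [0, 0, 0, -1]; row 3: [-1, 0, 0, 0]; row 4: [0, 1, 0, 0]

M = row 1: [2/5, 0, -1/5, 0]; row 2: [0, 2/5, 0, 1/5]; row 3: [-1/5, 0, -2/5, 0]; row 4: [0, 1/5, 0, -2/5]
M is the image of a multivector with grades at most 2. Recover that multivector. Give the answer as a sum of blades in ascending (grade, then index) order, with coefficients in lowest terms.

Method: the blade images are trace-orthogonal — tr(rho(e_A) rho(e_B)^-1) = 4 if A = B and 0 otherwise — and rho(e_A)^-1 = (e_A)^2 * rho(e_A) with (e_A)^2 = +1 or -1, so the coefficient of e_A in the preimage is (e_A)^2 * tr(M rho(e_A))/4.
Nonzero projections over blades of grade <= 2: e1: (e1)^2 = +1, tr(M rho(e1)) = 8/5, coefficient 2/5; e14: (e14)^2 = +1, tr(M rho(e14)) = -4/5, coefficient -1/5. Every other blade of grade <= 2 projects to 0.
Answer: 2/5*e1 - 1/5*e14


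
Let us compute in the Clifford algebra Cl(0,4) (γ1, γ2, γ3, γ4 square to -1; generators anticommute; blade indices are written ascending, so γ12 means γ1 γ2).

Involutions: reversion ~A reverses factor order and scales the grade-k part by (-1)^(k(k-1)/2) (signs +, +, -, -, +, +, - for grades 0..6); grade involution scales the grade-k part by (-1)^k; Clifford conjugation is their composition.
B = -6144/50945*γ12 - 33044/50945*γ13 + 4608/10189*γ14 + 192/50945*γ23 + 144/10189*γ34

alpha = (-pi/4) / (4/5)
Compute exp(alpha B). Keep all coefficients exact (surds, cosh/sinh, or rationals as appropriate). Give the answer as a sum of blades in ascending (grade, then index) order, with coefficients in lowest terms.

B^2 term by term: the squares give (-6144/50945)^2*(γ12)^2 + (-33044/50945)^2*(γ13)^2 + (4608/10189)^2*(γ14)^2 + (192/50945)^2*(γ23)^2 + (144/10189)^2*(γ34)^2 = 37748736/2595393025*(-1) + 1091905936/2595393025*(-1) + 21233664/103815721*(-1) + 36864/2595393025*(-1) + 20736/103815721*(-1) = -16/25 (each basis 2-blade squares to minus the product of its generators' squares); cross terms between blades sharing an index anticommute and cancel; the commuting (index-disjoint) pairs give grade-4 terms 2*c*c'*(blade product), which cancel blade by blade — γ1234: -1769472/519078605 + 1769472/519078605 = 0 — confirming B is simple. So B^2 = -16/25.
B^2 = -16/25 — since the square is negative, the closed form is circular: l = 4/5, alpha*l = -pi/4, so exp(alpha B) = cos(-pi/4) + (sin(-pi/4)/(4/5))*B = sqrt(2)/2 + (-5*sqrt(2)/8)*B.
Answer: sqrt(2)/2 + 768*sqrt(2)/10189*γ12 + 8261*sqrt(2)/20378*γ13 - 2880*sqrt(2)/10189*γ14 - 24*sqrt(2)/10189*γ23 - 90*sqrt(2)/10189*γ34


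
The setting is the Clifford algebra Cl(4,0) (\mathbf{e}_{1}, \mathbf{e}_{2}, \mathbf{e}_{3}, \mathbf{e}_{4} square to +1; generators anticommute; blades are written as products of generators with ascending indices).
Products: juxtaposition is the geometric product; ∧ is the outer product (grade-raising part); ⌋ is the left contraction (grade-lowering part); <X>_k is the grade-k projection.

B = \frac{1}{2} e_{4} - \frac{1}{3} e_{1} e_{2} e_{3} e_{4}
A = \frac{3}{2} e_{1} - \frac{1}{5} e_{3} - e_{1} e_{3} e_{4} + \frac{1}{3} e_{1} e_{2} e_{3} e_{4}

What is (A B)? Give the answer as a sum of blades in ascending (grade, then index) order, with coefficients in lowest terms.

step 1: -\frac{1}{9} - \frac{1}{3} e_{2} - \frac{1}{2} e_{1} e_{3} + \frac{3}{4} e_{1} e_{4} - \frac{1}{10} e_{3} e_{4} + \frac{1}{6} e_{1} e_{2} e_{3} + \frac{1}{15} e_{1} e_{2} e_{4} - \frac{1}{2} e_{2} e_{3} e_{4}
Answer: -\frac{1}{9} - \frac{1}{3} e_{2} - \frac{1}{2} e_{1} e_{3} + \frac{3}{4} e_{1} e_{4} - \frac{1}{10} e_{3} e_{4} + \frac{1}{6} e_{1} e_{2} e_{3} + \frac{1}{15} e_{1} e_{2} e_{4} - \frac{1}{2} e_{2} e_{3} e_{4}


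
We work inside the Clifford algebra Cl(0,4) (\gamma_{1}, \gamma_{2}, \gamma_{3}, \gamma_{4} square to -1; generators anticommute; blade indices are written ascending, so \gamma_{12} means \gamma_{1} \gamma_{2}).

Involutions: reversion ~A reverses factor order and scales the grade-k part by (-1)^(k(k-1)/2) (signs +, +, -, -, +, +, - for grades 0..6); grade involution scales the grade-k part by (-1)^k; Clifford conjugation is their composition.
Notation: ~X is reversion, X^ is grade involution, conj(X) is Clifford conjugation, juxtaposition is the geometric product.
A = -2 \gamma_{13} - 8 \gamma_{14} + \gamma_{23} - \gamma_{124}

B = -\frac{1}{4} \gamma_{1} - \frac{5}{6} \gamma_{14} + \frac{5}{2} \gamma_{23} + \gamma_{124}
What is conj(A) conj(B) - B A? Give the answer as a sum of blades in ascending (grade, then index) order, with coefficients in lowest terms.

first term: -\frac{61}{6} + \frac{43}{6} \gamma_{2} + \frac{1}{2} \gamma_{3} + 2 \gamma_{4} - 5 \gamma_{12} + \frac{1}{4} \gamma_{24} + \frac{5}{3} \gamma_{34} - \frac{1}{4} \gamma_{123} - \frac{7}{2} \gamma_{134} - 2 \gamma_{234} - \frac{125}{6} \gamma_{1234}
second term: -\frac{61}{6} - \frac{43}{6} \gamma_{2} - \frac{1}{2} \gamma_{3} - 2 \gamma_{4} + 5 \gamma_{12} - \frac{1}{4} \gamma_{24} - \frac{5}{3} \gamma_{34} - \frac{1}{4} \gamma_{123} - \frac{7}{2} \gamma_{134} - 2 \gamma_{234} - \frac{125}{6} \gamma_{1234}
Answer: \frac{43}{3} \gamma_{2} + \gamma_{3} + 4 \gamma_{4} - 10 \gamma_{12} + \frac{1}{2} \gamma_{24} + \frac{10}{3} \gamma_{34}


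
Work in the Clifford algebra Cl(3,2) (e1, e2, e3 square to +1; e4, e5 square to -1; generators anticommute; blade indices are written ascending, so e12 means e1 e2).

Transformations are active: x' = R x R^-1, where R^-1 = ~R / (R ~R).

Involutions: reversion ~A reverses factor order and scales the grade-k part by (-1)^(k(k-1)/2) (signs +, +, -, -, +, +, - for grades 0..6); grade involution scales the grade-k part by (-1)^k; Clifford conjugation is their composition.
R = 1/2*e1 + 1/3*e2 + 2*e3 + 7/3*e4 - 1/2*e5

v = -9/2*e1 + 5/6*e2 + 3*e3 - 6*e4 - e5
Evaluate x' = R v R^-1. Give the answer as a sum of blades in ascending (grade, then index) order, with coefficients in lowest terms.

~R = 1/2*e1 + 1/3*e2 + 2*e3 + 7/3*e4 - 1/2*e5, and R ~R = -4/3, so R^-1 = ~R / (-4/3).
R v = 631/36 + 23/12*e12 + 21/2*e13 + 15/2*e14 - 11/4*e15 - 2/3*e23 - 71/18*e24 + 1/12*e25 - 19*e34 - 1/2*e35 - 16/3*e45
Answer: -415/48*e1 - 691/72*e2 - 667/12*e3 - 3985/72*e4 + 679/48*e5


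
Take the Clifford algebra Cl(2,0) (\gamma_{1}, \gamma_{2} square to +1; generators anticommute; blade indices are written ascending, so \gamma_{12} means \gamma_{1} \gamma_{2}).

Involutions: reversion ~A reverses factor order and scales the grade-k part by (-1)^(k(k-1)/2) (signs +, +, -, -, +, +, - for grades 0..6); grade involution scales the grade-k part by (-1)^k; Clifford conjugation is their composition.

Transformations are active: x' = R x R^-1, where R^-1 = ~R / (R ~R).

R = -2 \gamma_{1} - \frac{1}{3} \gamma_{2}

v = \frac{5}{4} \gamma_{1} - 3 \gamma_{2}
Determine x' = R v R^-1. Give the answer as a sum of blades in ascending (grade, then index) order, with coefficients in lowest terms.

~R = -2 \gamma_{1} - \frac{1}{3} \gamma_{2}, and R ~R = \frac{37}{9}, so R^-1 = ~R / (\frac{37}{9}).
R v = -\frac{3}{2} + \frac{77}{12} \gamma_{12}
Answer: \frac{31}{148} \gamma_{1} + \frac{120}{37} \gamma_{2}


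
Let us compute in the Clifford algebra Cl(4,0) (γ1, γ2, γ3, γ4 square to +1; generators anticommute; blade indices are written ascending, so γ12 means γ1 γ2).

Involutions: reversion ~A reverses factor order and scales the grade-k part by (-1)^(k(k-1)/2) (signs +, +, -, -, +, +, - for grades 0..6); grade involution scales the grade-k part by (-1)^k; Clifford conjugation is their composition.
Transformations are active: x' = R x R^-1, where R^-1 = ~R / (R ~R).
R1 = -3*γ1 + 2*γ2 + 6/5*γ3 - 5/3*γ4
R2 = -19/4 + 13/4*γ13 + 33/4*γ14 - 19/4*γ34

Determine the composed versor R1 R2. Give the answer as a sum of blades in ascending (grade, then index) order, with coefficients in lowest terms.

Distribute over the terms of R1 (each basis-blade product reordered to ascending indices, repeated generators contracted through their squares):
(-3*γ1) R2 = 57/4*γ1 - 39/4*γ3 - 99/4*γ4 + 57/4*γ134
(2*γ2) R2 = -19/2*γ2 - 13/2*γ123 - 33/2*γ124 - 19/2*γ234
(6/5*γ3) R2 = -39/10*γ1 - 57/10*γ3 - 57/10*γ4 - 99/10*γ134
(-5/3*γ4) R2 = 55/4*γ1 - 95/12*γ3 + 95/12*γ4 - 65/12*γ134
Summing the partial products and collecting blades:
Answer: 241/10*γ1 - 19/2*γ2 - 701/30*γ3 - 338/15*γ4 - 13/2*γ123 - 33/2*γ124 - 16/15*γ134 - 19/2*γ234


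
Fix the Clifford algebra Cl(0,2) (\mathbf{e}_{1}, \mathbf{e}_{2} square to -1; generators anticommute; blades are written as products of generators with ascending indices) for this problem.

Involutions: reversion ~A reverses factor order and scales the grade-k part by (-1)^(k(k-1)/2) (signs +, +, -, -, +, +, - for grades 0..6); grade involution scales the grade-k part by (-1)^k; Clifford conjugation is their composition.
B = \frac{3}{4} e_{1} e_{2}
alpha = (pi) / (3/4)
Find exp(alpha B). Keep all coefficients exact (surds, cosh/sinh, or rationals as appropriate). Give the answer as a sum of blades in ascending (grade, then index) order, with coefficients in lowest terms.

B^2 = (\frac{3}{4})^2*(e_{1} e_{2})^2 = \frac{9}{16}*(-1) = -\frac{9}{16} (a basis 2-blade squares to minus the product of its generators' squares).
B^2 = -\frac{9}{16} — a negative square means the series sums to a rotation: l = \frac{3}{4}, alpha*l = \pi, so exp(alpha B) = cos(\pi) + (sin(\pi)/(\frac{3}{4}))*B = -1 + (0)*B.
Answer: -1


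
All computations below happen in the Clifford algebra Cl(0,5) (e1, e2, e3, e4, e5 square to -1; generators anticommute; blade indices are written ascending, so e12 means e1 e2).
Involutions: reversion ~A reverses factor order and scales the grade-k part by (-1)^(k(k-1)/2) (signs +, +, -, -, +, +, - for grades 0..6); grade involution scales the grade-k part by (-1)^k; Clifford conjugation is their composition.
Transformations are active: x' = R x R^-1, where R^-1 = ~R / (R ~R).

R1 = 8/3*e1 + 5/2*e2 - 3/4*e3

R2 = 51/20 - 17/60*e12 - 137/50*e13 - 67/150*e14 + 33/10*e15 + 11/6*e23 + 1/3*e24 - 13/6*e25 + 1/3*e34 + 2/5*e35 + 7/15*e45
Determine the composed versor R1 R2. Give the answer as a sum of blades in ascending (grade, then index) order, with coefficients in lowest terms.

Distribute over the terms of R1 (each basis-blade product reordered to ascending indices, repeated generators contracted through their squares):
(8/3*e1) R2 = 34/5*e1 + 34/45*e2 + 548/75*e3 + 268/225*e4 - 44/5*e5 + 44/9*e123 + 8/9*e124 - 52/9*e125 + 8/9*e134 + 16/15*e135 + 56/45*e145
(5/2*e2) R2 = -17/24*e1 + 51/8*e2 - 55/12*e3 - 5/6*e4 + 65/12*e5 + 137/20*e123 + 67/60*e124 - 33/4*e125 + 5/6*e234 + e235 + 7/6*e245
(-3/4*e3) R2 = 411/200*e1 - 11/8*e2 - 153/80*e3 + 1/4*e4 + 3/10*e5 + 17/80*e123 - 67/200*e134 + 99/40*e135 + 1/4*e234 - 13/8*e235 - 7/20*e345
Summing the partial products and collecting blades:
Answer: 611/75*e1 + 259/45*e2 + 973/1200*e3 + 547/900*e4 - 37/12*e5 + 1721/144*e123 + 361/180*e124 - 505/36*e125 + 997/1800*e134 + 85/24*e135 + 56/45*e145 + 13/12*e234 - 5/8*e235 + 7/6*e245 - 7/20*e345


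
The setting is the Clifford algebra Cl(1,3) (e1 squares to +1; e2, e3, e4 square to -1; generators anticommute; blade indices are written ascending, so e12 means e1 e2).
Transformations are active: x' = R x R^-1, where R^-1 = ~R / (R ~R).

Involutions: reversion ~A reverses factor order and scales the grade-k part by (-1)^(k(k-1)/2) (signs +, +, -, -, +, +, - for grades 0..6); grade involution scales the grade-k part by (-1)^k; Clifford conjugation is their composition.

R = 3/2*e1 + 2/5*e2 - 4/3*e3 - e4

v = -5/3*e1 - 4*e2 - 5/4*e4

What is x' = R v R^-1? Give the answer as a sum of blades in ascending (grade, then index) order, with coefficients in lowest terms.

~R = 3/2*e1 + 2/5*e2 - 4/3*e3 - e4, and R ~R = -619/900, so R^-1 = ~R / (-619/900).
R v = -43/20 - 16/3*e12 - 20/9*e13 - 85/24*e14 - 16/3*e23 - 9/2*e24 + 5/3*e34
Answer: 20510/1857*e1 + 4024/619*e2 - 5160/619*e3 - 12385/2476*e4


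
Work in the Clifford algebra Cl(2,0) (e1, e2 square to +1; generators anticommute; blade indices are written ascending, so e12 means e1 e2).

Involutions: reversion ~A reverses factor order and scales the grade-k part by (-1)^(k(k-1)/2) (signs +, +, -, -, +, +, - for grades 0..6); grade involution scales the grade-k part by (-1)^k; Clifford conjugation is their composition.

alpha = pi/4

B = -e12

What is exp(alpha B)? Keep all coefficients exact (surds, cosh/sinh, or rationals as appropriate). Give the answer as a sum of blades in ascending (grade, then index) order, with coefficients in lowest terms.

B^2 = (-1)^2*(e12)^2 = 1*(-1) = -1 (a basis 2-blade squares to minus the product of its generators' squares).
B^2 = -1 — a negative square means the series sums to a rotation: l = 1, alpha*l = pi/4, so exp(alpha B) = cos(pi/4) + (sin(pi/4)/1)*B = sqrt(2)/2 + (sqrt(2)/2)*B.
Answer: sqrt(2)/2 - sqrt(2)/2*e12


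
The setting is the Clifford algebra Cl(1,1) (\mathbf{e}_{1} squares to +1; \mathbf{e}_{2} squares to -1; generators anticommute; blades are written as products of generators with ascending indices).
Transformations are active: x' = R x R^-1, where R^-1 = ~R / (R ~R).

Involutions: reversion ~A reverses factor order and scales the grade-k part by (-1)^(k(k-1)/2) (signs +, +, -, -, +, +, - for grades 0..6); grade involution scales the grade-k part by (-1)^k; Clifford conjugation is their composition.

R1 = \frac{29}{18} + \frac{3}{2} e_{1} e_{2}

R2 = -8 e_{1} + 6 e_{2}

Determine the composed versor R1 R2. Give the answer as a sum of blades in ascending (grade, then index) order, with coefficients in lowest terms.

Distribute over the terms of R1 (each basis-blade product reordered to ascending indices, repeated generators contracted through their squares):
(\frac{29}{18}) R2 = -\frac{116}{9} e_{1} + \frac{29}{3} e_{2}
(\frac{3}{2} e_{1} e_{2}) R2 = -9 e_{1} + 12 e_{2}
Summing the partial products and collecting blades:
Answer: -\frac{197}{9} e_{1} + \frac{65}{3} e_{2}


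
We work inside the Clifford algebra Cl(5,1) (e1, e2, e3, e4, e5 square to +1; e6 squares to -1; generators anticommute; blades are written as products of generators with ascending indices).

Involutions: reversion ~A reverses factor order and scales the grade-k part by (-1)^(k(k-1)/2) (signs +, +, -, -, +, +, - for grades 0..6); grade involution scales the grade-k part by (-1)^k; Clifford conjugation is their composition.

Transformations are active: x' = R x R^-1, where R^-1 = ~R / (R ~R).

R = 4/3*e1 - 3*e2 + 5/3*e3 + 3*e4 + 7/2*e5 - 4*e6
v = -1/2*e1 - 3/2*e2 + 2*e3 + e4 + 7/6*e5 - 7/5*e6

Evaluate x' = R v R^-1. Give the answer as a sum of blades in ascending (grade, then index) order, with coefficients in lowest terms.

~R = 4/3*e1 - 3*e2 + 5/3*e3 + 3*e4 + 7/2*e5 - 4*e6, and R ~R = 677/36, so R^-1 = ~R / (677/36).
R v = 173/20 - 7/2*e1 e2 + 7/2*e1 e3 + 17/6*e1 e4 + 119/36*e1 e5 - 58/15*e1 e6 - 7/2*e2 e3 + 3/2*e2 e4 + 7/4*e2 e5 - 9/5*e2 e6 - 13/3*e3 e4 - 91/18*e3 e5 + 17/3*e3 e6 - 1/5*e4 e6 - 7/30*e5 e6
Answer: 11689/6770*e1 - 8529/6770*e2 - 316/677*e3 + 5957/3385*e4 + 41699/20310*e5 - 7717/3385*e6


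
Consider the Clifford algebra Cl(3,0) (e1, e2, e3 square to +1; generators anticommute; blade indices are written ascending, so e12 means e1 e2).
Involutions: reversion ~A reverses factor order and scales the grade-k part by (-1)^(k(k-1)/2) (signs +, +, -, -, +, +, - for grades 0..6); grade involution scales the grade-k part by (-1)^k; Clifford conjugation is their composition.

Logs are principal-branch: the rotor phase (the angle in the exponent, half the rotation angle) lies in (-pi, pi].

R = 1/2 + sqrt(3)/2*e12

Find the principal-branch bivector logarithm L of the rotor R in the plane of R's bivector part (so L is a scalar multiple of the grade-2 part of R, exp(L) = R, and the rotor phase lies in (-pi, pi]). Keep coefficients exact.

The scalar part of R is 1/2, which fixes the principal-branch rotor phase; the unit plane is then the bivector part divided by the sine of that phase, and L is that plane scaled by the phase.
Concretely: cos(phase) = 1/2 gives phase = ±pi/3, and since phase/sin(phase) is even the sign is immaterial: L = (phase/sin(phase)) * <R>_2 = (2*sqrt(3)*pi/9) * <R>_2.
Answer: pi/3*e12
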